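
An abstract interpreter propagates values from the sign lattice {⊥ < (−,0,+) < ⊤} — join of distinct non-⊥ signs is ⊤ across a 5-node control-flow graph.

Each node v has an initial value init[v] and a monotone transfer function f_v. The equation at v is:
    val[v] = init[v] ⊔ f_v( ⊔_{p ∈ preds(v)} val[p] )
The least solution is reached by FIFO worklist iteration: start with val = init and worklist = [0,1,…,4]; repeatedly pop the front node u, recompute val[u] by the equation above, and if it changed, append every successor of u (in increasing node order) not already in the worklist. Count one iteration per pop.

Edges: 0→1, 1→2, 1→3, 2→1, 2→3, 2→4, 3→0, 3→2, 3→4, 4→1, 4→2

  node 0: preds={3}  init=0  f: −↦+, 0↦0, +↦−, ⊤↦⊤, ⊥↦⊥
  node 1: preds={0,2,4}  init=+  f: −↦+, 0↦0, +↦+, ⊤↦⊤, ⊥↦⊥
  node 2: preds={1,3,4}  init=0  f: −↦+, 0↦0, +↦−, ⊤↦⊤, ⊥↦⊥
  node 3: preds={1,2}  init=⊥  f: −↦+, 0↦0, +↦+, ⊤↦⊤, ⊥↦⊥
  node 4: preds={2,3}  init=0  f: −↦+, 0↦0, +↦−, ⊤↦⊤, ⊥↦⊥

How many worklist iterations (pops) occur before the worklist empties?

9

Iteration log — 9 steps:
  step 1. node 0  ⊔preds=⊥  new=0  stable
  step 2. node 1  ⊔preds=0  new=⊤  old=+  +wl: 
  step 3. node 2  ⊔preds=⊤  new=⊤  old=0  +wl: 1
  step 4. node 3  ⊔preds=⊤  new=⊤  old=⊥  +wl: 0,2
  step 5. node 4  ⊔preds=⊤  new=⊤  old=0  +wl: 
  step 6. node 1  ⊔preds=⊤  new=⊤  stable
  step 7. node 0  ⊔preds=⊤  new=⊤  old=0  +wl: 1
  step 8. node 2  ⊔preds=⊤  new=⊤  stable
  step 9. node 1  ⊔preds=⊤  new=⊤  stable

Least fixpoint reached:
  node 0: ⊤
  node 1: ⊤
  node 2: ⊤
  node 3: ⊤
  node 4: ⊤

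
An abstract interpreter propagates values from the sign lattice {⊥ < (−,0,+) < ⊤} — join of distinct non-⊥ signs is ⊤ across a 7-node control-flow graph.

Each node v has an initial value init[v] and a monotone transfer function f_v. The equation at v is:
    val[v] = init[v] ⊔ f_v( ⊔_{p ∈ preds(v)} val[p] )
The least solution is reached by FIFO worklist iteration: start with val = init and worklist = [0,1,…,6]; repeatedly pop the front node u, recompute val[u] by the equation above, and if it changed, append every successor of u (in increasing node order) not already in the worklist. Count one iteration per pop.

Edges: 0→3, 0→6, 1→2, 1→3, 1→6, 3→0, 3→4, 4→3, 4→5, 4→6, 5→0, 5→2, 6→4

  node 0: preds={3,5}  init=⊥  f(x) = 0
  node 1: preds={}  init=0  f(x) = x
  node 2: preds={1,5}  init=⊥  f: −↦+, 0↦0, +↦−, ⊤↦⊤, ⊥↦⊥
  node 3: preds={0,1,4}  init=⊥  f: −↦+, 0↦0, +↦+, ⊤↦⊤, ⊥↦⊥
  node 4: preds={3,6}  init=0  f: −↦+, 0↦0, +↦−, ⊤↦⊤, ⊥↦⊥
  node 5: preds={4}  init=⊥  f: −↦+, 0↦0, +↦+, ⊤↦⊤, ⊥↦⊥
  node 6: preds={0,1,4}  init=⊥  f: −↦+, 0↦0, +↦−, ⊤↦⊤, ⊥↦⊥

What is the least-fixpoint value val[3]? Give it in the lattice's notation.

Trace (10 dequeues):
  [1] u=0 | in ⊥ | out 0 | prev ⊥ | push {}
  [2] u=1 | in ⊥ | out 0 | ==
  [3] u=2 | in 0 | out 0 | prev ⊥ | push {}
  [4] u=3 | in 0 | out 0 | prev ⊥ | push {0}
  [5] u=4 | in 0 | out 0 | ==
  [6] u=5 | in 0 | out 0 | prev ⊥ | push {2}
  [7] u=6 | in 0 | out 0 | prev ⊥ | push {4}
  [8] u=0 | in 0 | out 0 | ==
  [9] u=2 | in 0 | out 0 | ==
  [10] u=4 | in 0 | out 0 | ==

Converged values:
  [0] 0
  [1] 0
  [2] 0
  [3] 0
  [4] 0
  [5] 0
  [6] 0

0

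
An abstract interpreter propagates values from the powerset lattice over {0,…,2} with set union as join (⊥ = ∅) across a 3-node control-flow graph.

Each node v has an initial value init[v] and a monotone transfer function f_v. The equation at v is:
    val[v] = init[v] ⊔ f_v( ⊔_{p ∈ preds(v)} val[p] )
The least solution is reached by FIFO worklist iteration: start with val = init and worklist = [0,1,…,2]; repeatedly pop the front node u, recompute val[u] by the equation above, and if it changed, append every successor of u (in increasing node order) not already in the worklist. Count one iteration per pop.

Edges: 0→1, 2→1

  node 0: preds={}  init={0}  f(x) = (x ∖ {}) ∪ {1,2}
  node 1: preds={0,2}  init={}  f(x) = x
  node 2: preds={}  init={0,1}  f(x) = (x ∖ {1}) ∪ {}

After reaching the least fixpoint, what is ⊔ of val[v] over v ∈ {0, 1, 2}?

{0,1,2}

Trace (3 dequeues):
  [1] u=0 | in {} | out {0,1,2} | prev {0} | push {}
  [2] u=1 | in {0,1,2} | out {0,1,2} | prev {} | push {}
  [3] u=2 | in {} | out {0,1} | ==

Converged values:
  [0] {0,1,2}
  [1] {0,1,2}
  [2] {0,1}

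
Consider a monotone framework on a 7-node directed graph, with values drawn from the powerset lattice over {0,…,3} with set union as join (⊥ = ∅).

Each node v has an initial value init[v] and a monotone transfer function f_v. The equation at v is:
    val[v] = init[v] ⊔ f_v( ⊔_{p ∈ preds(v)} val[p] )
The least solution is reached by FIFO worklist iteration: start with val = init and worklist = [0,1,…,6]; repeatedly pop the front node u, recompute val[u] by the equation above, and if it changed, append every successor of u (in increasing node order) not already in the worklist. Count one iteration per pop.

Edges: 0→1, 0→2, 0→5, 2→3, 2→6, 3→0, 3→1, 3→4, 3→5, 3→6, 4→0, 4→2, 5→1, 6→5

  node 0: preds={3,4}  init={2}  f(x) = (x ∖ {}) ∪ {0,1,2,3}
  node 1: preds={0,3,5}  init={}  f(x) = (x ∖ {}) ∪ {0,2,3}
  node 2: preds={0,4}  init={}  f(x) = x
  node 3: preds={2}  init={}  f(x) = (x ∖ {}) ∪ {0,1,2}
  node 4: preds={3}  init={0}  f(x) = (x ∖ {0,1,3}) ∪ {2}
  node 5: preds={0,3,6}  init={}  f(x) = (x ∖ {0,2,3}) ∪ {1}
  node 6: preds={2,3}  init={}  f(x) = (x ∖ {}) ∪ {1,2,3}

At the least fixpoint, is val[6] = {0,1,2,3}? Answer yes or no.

Iteration log — 11 steps:
  step 1. node 0  ⊔preds={0}  new={0,1,2,3}  old={2}  +wl: 
  step 2. node 1  ⊔preds={0,1,2,3}  new={0,1,2,3}  old={}  +wl: 
  step 3. node 2  ⊔preds={0,1,2,3}  new={0,1,2,3}  old={}  +wl: 
  step 4. node 3  ⊔preds={0,1,2,3}  new={0,1,2,3}  old={}  +wl: 0,1
  step 5. node 4  ⊔preds={0,1,2,3}  new={0,2}  old={0}  +wl: 2
  step 6. node 5  ⊔preds={0,1,2,3}  new={1}  old={}  +wl: 
  step 7. node 6  ⊔preds={0,1,2,3}  new={0,1,2,3}  old={}  +wl: 5
  step 8. node 0  ⊔preds={0,1,2,3}  new={0,1,2,3}  stable
  step 9. node 1  ⊔preds={0,1,2,3}  new={0,1,2,3}  stable
  step 10. node 2  ⊔preds={0,1,2,3}  new={0,1,2,3}  stable
  step 11. node 5  ⊔preds={0,1,2,3}  new={1}  stable

Least fixpoint reached:
  node 0: {0,1,2,3}
  node 1: {0,1,2,3}
  node 2: {0,1,2,3}
  node 3: {0,1,2,3}
  node 4: {0,2}
  node 5: {1}
  node 6: {0,1,2,3}

yes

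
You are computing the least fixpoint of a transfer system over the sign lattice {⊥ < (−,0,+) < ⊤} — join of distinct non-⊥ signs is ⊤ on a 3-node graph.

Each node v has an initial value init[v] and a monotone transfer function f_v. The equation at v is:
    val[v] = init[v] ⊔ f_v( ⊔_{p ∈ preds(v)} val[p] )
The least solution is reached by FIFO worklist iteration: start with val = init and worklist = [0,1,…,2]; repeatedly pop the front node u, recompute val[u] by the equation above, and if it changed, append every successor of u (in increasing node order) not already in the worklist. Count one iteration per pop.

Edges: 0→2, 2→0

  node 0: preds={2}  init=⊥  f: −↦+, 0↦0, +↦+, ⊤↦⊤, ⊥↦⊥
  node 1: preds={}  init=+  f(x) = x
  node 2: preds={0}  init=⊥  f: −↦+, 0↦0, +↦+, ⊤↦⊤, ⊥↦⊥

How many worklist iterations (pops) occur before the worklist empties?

Iteration log — 3 steps:
  step 1. node 0  ⊔preds=⊥  new=⊥  stable
  step 2. node 1  ⊔preds=⊥  new=+  stable
  step 3. node 2  ⊔preds=⊥  new=⊥  stable

Least fixpoint reached:
  node 0: ⊥
  node 1: +
  node 2: ⊥

3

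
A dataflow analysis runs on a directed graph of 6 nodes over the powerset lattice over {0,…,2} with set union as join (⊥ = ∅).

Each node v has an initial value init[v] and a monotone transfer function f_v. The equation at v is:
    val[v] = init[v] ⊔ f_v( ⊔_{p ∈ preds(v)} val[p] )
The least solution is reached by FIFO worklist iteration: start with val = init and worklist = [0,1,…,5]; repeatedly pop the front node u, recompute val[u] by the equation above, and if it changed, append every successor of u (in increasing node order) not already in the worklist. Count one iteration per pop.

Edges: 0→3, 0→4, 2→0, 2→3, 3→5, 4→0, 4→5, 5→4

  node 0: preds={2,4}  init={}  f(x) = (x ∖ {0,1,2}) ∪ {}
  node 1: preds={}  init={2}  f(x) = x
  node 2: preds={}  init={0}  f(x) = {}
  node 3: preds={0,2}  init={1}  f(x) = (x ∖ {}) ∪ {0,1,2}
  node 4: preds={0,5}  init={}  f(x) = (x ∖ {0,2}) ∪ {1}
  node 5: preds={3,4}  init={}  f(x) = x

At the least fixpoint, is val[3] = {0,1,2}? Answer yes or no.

Worklist (8 pops):
  #1 pop 0: in={0} → {} (no change)
  #2 pop 1: in={} → {2} (no change)
  #3 pop 2: in={} → {0} (no change)
  #4 pop 3: in={0} → {0,1,2} (was {1}); enqueue []
  #5 pop 4: in={} → {1} (was {}); enqueue [0]
  #6 pop 5: in={0,1,2} → {0,1,2} (was {}); enqueue [4]
  #7 pop 0: in={0,1} → {} (no change)
  #8 pop 4: in={0,1,2} → {1} (no change)

Fixpoint:
  val[0] = {}
  val[1] = {2}
  val[2] = {0}
  val[3] = {0,1,2}
  val[4] = {1}
  val[5] = {0,1,2}

yes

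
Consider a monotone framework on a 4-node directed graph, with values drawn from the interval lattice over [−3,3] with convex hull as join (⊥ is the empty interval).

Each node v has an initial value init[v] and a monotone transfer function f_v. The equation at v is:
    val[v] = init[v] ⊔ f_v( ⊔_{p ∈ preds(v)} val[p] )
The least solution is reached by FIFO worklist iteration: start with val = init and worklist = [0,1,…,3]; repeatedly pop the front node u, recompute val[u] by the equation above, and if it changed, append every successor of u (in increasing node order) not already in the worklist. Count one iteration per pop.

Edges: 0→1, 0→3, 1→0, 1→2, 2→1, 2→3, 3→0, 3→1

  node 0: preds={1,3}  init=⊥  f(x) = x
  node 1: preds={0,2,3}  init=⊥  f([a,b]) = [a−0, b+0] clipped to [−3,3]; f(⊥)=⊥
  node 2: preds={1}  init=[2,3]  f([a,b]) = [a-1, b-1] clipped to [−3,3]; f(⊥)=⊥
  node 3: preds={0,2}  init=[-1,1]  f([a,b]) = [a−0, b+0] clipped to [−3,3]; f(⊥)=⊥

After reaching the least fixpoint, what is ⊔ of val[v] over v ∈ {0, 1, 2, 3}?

Worklist (15 pops):
  #1 pop 0: in=[-1,1] → [-1,1] (was ⊥); enqueue []
  #2 pop 1: in=[-1,3] → [-1,3] (was ⊥); enqueue [0]
  #3 pop 2: in=[-1,3] → [-2,3] (was [2,3]); enqueue [1]
  #4 pop 3: in=[-2,3] → [-2,3] (was [-1,1]); enqueue []
  #5 pop 0: in=[-2,3] → [-2,3] (was [-1,1]); enqueue [3]
  #6 pop 1: in=[-2,3] → [-2,3] (was [-1,3]); enqueue [0,2]
  #7 pop 3: in=[-2,3] → [-2,3] (no change)
  #8 pop 0: in=[-2,3] → [-2,3] (no change)
  #9 pop 2: in=[-2,3] → [-3,3] (was [-2,3]); enqueue [1,3]
  #10 pop 1: in=[-3,3] → [-3,3] (was [-2,3]); enqueue [0,2]
  #11 pop 3: in=[-3,3] → [-3,3] (was [-2,3]); enqueue [1]
  #12 pop 0: in=[-3,3] → [-3,3] (was [-2,3]); enqueue [3]
  #13 pop 2: in=[-3,3] → [-3,3] (no change)
  #14 pop 1: in=[-3,3] → [-3,3] (no change)
  #15 pop 3: in=[-3,3] → [-3,3] (no change)

Fixpoint:
  val[0] = [-3,3]
  val[1] = [-3,3]
  val[2] = [-3,3]
  val[3] = [-3,3]

[-3,3]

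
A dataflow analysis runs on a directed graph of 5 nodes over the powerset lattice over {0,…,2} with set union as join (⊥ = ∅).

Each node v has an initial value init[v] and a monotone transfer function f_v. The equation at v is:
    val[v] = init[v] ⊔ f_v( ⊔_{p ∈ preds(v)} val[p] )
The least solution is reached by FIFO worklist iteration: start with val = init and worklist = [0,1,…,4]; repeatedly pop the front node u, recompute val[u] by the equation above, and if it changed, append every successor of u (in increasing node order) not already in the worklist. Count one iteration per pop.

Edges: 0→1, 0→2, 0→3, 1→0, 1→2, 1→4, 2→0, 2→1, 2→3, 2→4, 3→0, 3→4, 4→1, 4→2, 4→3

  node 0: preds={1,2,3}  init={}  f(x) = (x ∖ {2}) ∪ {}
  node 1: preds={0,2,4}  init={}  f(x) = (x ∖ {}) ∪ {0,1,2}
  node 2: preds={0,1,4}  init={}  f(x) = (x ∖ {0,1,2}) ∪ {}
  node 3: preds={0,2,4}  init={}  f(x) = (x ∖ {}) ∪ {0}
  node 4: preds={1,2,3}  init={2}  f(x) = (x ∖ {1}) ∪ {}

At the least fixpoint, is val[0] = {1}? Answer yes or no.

Iteration log — 11 steps:
  step 1. node 0  ⊔preds={}  new={}  stable
  step 2. node 1  ⊔preds={2}  new={0,1,2}  old={}  +wl: 0
  step 3. node 2  ⊔preds={0,1,2}  new={}  stable
  step 4. node 3  ⊔preds={2}  new={0,2}  old={}  +wl: 
  step 5. node 4  ⊔preds={0,1,2}  new={0,2}  old={2}  +wl: 1,2,3
  step 6. node 0  ⊔preds={0,1,2}  new={0,1}  old={}  +wl: 
  step 7. node 1  ⊔preds={0,1,2}  new={0,1,2}  stable
  step 8. node 2  ⊔preds={0,1,2}  new={}  stable
  step 9. node 3  ⊔preds={0,1,2}  new={0,1,2}  old={0,2}  +wl: 0,4
  step 10. node 0  ⊔preds={0,1,2}  new={0,1}  stable
  step 11. node 4  ⊔preds={0,1,2}  new={0,2}  stable

Least fixpoint reached:
  node 0: {0,1}
  node 1: {0,1,2}
  node 2: {}
  node 3: {0,1,2}
  node 4: {0,2}

no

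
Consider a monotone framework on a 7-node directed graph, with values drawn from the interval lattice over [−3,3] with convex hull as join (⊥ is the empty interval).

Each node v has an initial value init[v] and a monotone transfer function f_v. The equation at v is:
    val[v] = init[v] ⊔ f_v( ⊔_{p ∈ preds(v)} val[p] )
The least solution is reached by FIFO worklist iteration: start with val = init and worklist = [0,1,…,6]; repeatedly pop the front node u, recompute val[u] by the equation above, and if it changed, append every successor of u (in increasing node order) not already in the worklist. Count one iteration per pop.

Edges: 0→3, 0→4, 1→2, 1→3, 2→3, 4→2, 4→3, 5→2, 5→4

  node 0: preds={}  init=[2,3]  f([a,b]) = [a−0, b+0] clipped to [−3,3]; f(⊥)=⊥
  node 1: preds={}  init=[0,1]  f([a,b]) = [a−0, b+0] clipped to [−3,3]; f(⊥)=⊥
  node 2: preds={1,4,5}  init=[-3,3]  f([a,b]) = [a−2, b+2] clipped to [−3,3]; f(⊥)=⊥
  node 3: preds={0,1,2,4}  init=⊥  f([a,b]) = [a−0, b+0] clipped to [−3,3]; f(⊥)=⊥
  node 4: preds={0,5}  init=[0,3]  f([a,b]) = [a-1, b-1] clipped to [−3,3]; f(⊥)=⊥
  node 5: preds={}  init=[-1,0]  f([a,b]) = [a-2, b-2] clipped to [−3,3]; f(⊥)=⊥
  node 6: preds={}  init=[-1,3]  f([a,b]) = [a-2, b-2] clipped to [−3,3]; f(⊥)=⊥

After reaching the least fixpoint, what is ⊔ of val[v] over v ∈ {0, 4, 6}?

Iteration log — 9 steps:
  step 1. node 0  ⊔preds=⊥  new=[2,3]  stable
  step 2. node 1  ⊔preds=⊥  new=[0,1]  stable
  step 3. node 2  ⊔preds=[-1,3]  new=[-3,3]  stable
  step 4. node 3  ⊔preds=[-3,3]  new=[-3,3]  old=⊥  +wl: 
  step 5. node 4  ⊔preds=[-1,3]  new=[-2,3]  old=[0,3]  +wl: 2,3
  step 6. node 5  ⊔preds=⊥  new=[-1,0]  stable
  step 7. node 6  ⊔preds=⊥  new=[-1,3]  stable
  step 8. node 2  ⊔preds=[-2,3]  new=[-3,3]  stable
  step 9. node 3  ⊔preds=[-3,3]  new=[-3,3]  stable

Least fixpoint reached:
  node 0: [2,3]
  node 1: [0,1]
  node 2: [-3,3]
  node 3: [-3,3]
  node 4: [-2,3]
  node 5: [-1,0]
  node 6: [-1,3]

[-2,3]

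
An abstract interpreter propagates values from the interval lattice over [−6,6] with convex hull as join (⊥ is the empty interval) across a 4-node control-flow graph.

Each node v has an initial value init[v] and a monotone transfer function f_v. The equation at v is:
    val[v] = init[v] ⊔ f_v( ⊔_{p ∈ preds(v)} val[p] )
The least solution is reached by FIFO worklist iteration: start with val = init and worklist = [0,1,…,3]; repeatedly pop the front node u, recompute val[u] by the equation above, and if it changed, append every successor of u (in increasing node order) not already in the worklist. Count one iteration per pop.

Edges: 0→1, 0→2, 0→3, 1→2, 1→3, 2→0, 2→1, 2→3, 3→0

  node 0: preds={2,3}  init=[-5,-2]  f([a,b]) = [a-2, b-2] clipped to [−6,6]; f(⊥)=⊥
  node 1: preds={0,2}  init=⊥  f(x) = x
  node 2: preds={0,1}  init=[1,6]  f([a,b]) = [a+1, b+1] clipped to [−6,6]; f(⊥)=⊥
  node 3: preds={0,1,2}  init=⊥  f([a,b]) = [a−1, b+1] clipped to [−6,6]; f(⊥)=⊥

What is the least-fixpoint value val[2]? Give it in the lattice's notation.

Worklist (10 pops):
  #1 pop 0: in=[1,6] → [-5,4] (was [-5,-2]); enqueue []
  #2 pop 1: in=[-5,6] → [-5,6] (was ⊥); enqueue []
  #3 pop 2: in=[-5,6] → [-4,6] (was [1,6]); enqueue [0,1]
  #4 pop 3: in=[-5,6] → [-6,6] (was ⊥); enqueue []
  #5 pop 0: in=[-6,6] → [-6,4] (was [-5,4]); enqueue [2,3]
  #6 pop 1: in=[-6,6] → [-6,6] (was [-5,6]); enqueue []
  #7 pop 2: in=[-6,6] → [-5,6] (was [-4,6]); enqueue [0,1]
  #8 pop 3: in=[-6,6] → [-6,6] (no change)
  #9 pop 0: in=[-6,6] → [-6,4] (no change)
  #10 pop 1: in=[-6,6] → [-6,6] (no change)

Fixpoint:
  val[0] = [-6,4]
  val[1] = [-6,6]
  val[2] = [-5,6]
  val[3] = [-6,6]

[-5,6]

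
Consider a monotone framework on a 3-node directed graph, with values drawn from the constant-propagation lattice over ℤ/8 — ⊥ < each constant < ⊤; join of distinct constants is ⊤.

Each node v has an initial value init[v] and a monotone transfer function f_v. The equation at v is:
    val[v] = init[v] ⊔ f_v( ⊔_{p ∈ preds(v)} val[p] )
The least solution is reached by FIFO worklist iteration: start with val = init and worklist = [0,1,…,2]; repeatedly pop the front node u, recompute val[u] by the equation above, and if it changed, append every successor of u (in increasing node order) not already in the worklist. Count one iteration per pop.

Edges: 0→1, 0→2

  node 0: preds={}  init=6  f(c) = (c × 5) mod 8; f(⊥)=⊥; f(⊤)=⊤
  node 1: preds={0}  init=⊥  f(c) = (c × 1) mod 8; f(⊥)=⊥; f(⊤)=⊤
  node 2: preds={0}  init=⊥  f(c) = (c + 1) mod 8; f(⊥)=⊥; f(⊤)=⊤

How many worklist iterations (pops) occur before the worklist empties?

Worklist (3 pops):
  #1 pop 0: in=⊥ → 6 (no change)
  #2 pop 1: in=6 → 6 (was ⊥); enqueue []
  #3 pop 2: in=6 → 7 (was ⊥); enqueue []

Fixpoint:
  val[0] = 6
  val[1] = 6
  val[2] = 7

3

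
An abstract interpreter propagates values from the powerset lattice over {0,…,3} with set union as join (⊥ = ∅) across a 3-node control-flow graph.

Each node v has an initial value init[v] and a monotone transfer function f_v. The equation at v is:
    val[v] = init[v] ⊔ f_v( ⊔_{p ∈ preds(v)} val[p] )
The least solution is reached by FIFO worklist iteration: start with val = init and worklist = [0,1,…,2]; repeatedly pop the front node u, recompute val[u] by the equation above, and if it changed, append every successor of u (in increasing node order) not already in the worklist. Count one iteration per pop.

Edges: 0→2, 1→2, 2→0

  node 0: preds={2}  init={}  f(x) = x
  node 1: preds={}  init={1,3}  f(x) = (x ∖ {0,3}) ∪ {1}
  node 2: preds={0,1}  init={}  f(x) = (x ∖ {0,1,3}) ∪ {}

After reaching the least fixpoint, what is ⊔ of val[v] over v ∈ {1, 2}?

Worklist (3 pops):
  #1 pop 0: in={} → {} (no change)
  #2 pop 1: in={} → {1,3} (no change)
  #3 pop 2: in={1,3} → {} (no change)

Fixpoint:
  val[0] = {}
  val[1] = {1,3}
  val[2] = {}

{1,3}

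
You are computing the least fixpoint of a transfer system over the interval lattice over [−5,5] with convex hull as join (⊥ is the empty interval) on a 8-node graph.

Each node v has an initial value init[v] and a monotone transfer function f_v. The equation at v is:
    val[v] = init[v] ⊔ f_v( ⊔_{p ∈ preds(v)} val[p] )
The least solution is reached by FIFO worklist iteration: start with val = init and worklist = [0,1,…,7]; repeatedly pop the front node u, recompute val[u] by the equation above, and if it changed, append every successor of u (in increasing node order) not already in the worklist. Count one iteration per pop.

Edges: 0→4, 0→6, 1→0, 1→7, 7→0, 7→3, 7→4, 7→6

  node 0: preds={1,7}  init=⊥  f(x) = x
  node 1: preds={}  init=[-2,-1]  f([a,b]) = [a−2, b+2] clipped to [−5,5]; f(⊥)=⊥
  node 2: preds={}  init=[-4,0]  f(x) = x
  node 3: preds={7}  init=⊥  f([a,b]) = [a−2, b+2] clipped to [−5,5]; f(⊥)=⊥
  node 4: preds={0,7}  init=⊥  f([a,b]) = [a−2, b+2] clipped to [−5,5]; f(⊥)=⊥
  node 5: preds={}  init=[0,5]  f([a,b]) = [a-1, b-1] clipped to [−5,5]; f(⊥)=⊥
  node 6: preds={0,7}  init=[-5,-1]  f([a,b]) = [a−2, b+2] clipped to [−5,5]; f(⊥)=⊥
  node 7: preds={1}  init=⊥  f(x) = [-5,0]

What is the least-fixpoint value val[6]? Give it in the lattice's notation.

Iteration log — 12 steps:
  step 1. node 0  ⊔preds=[-2,-1]  new=[-2,-1]  old=⊥  +wl: 
  step 2. node 1  ⊔preds=⊥  new=[-2,-1]  stable
  step 3. node 2  ⊔preds=⊥  new=[-4,0]  stable
  step 4. node 3  ⊔preds=⊥  new=⊥  stable
  step 5. node 4  ⊔preds=[-2,-1]  new=[-4,1]  old=⊥  +wl: 
  step 6. node 5  ⊔preds=⊥  new=[0,5]  stable
  step 7. node 6  ⊔preds=[-2,-1]  new=[-5,1]  old=[-5,-1]  +wl: 
  step 8. node 7  ⊔preds=[-2,-1]  new=[-5,0]  old=⊥  +wl: 0,3,4,6
  step 9. node 0  ⊔preds=[-5,0]  new=[-5,0]  old=[-2,-1]  +wl: 
  step 10. node 3  ⊔preds=[-5,0]  new=[-5,2]  old=⊥  +wl: 
  step 11. node 4  ⊔preds=[-5,0]  new=[-5,2]  old=[-4,1]  +wl: 
  step 12. node 6  ⊔preds=[-5,0]  new=[-5,2]  old=[-5,1]  +wl: 

Least fixpoint reached:
  node 0: [-5,0]
  node 1: [-2,-1]
  node 2: [-4,0]
  node 3: [-5,2]
  node 4: [-5,2]
  node 5: [0,5]
  node 6: [-5,2]
  node 7: [-5,0]

[-5,2]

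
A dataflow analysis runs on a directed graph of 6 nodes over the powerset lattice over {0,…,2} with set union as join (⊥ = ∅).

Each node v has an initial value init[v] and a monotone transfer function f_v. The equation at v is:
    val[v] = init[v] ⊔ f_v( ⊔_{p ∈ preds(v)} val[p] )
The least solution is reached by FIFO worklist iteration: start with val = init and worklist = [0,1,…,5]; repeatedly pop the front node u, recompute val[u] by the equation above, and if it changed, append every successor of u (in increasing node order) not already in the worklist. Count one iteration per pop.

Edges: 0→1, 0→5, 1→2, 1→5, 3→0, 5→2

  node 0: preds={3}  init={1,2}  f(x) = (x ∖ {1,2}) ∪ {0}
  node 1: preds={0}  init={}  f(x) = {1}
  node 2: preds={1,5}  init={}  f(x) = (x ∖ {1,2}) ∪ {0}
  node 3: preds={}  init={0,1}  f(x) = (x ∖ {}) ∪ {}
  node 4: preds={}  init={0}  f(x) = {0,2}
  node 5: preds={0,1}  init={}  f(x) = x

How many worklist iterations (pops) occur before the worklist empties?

Trace (7 dequeues):
  [1] u=0 | in {0,1} | out {0,1,2} | prev {1,2} | push {}
  [2] u=1 | in {0,1,2} | out {1} | prev {} | push {}
  [3] u=2 | in {1} | out {0} | prev {} | push {}
  [4] u=3 | in {} | out {0,1} | ==
  [5] u=4 | in {} | out {0,2} | prev {0} | push {}
  [6] u=5 | in {0,1,2} | out {0,1,2} | prev {} | push {2}
  [7] u=2 | in {0,1,2} | out {0} | ==

Converged values:
  [0] {0,1,2}
  [1] {1}
  [2] {0}
  [3] {0,1}
  [4] {0,2}
  [5] {0,1,2}

7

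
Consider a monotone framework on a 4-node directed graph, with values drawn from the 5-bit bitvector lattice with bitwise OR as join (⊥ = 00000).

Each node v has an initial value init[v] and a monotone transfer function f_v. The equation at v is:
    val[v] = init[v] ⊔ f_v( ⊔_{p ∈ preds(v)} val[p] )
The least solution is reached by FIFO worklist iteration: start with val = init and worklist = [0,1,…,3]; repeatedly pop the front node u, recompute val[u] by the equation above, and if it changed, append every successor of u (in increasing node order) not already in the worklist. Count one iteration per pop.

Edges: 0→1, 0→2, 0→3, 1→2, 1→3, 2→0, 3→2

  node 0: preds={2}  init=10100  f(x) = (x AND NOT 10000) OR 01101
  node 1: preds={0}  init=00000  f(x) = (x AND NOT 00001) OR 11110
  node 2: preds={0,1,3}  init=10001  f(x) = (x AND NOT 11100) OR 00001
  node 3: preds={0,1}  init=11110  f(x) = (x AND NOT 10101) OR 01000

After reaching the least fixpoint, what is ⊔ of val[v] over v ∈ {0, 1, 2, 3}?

11111

Iteration log — 8 steps:
  step 1. node 0  ⊔preds=10001  new=11101  old=10100  +wl: 
  step 2. node 1  ⊔preds=11101  new=11110  old=00000  +wl: 
  step 3. node 2  ⊔preds=11111  new=10011  old=10001  +wl: 0
  step 4. node 3  ⊔preds=11111  new=11110  stable
  step 5. node 0  ⊔preds=10011  new=11111  old=11101  +wl: 1,2,3
  step 6. node 1  ⊔preds=11111  new=11110  stable
  step 7. node 2  ⊔preds=11111  new=10011  stable
  step 8. node 3  ⊔preds=11111  new=11110  stable

Least fixpoint reached:
  node 0: 11111
  node 1: 11110
  node 2: 10011
  node 3: 11110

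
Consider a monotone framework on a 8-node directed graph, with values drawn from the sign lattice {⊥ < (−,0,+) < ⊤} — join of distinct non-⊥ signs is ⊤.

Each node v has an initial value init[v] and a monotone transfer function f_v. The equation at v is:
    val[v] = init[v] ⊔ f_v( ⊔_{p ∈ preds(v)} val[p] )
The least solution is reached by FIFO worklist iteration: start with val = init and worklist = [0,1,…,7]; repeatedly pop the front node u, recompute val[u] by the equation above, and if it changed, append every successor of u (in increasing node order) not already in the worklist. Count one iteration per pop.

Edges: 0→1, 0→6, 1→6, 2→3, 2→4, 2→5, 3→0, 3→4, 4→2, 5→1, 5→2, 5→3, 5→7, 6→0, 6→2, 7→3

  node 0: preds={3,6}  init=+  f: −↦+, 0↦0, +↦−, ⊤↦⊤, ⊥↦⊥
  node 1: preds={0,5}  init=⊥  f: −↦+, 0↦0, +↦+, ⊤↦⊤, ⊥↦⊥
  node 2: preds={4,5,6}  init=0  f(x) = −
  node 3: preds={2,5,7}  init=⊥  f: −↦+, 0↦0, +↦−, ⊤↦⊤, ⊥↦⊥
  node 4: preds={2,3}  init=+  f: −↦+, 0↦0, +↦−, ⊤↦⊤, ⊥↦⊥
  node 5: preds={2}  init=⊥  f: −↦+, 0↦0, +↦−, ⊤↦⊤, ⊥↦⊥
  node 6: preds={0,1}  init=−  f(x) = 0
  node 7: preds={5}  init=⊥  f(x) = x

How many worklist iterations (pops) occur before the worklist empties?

13

Iteration log — 13 steps:
  step 1. node 0  ⊔preds=−  new=+  stable
  step 2. node 1  ⊔preds=+  new=+  old=⊥  +wl: 
  step 3. node 2  ⊔preds=⊤  new=⊤  old=0  +wl: 
  step 4. node 3  ⊔preds=⊤  new=⊤  old=⊥  +wl: 0
  step 5. node 4  ⊔preds=⊤  new=⊤  old=+  +wl: 2
  step 6. node 5  ⊔preds=⊤  new=⊤  old=⊥  +wl: 1,3
  step 7. node 6  ⊔preds=+  new=⊤  old=−  +wl: 
  step 8. node 7  ⊔preds=⊤  new=⊤  old=⊥  +wl: 
  step 9. node 0  ⊔preds=⊤  new=⊤  old=+  +wl: 6
  step 10. node 2  ⊔preds=⊤  new=⊤  stable
  step 11. node 1  ⊔preds=⊤  new=⊤  old=+  +wl: 
  step 12. node 3  ⊔preds=⊤  new=⊤  stable
  step 13. node 6  ⊔preds=⊤  new=⊤  stable

Least fixpoint reached:
  node 0: ⊤
  node 1: ⊤
  node 2: ⊤
  node 3: ⊤
  node 4: ⊤
  node 5: ⊤
  node 6: ⊤
  node 7: ⊤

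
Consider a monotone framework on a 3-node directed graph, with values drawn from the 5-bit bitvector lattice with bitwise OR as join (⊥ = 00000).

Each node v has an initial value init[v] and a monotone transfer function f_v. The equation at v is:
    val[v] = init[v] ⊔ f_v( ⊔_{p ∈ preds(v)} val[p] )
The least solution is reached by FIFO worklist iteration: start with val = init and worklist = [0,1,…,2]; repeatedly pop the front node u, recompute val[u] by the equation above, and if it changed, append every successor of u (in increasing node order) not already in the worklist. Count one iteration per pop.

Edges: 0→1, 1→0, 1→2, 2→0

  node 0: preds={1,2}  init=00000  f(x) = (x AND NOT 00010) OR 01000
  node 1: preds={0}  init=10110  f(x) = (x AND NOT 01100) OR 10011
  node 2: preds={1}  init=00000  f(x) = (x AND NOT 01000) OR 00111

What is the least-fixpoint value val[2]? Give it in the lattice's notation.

Worklist (5 pops):
  #1 pop 0: in=10110 → 11100 (was 00000); enqueue []
  #2 pop 1: in=11100 → 10111 (was 10110); enqueue [0]
  #3 pop 2: in=10111 → 10111 (was 00000); enqueue []
  #4 pop 0: in=10111 → 11101 (was 11100); enqueue [1]
  #5 pop 1: in=11101 → 10111 (no change)

Fixpoint:
  val[0] = 11101
  val[1] = 10111
  val[2] = 10111

10111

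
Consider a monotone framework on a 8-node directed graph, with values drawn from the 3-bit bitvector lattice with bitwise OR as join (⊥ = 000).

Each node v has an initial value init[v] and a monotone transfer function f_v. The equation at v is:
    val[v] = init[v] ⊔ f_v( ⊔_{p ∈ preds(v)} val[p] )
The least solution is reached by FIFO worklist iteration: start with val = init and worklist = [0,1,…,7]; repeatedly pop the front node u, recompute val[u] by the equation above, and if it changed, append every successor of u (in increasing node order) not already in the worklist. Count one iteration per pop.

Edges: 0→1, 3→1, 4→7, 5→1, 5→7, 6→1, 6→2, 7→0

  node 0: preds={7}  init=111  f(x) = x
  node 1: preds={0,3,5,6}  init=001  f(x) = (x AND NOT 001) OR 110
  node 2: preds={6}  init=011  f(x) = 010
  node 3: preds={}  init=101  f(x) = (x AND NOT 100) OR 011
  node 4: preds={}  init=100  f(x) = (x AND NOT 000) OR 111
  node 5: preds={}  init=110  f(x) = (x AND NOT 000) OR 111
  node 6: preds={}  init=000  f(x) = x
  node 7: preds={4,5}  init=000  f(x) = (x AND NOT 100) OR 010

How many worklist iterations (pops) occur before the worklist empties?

10

Iteration log — 10 steps:
  step 1. node 0  ⊔preds=000  new=111  stable
  step 2. node 1  ⊔preds=111  new=111  old=001  +wl: 
  step 3. node 2  ⊔preds=000  new=011  stable
  step 4. node 3  ⊔preds=000  new=111  old=101  +wl: 1
  step 5. node 4  ⊔preds=000  new=111  old=100  +wl: 
  step 6. node 5  ⊔preds=000  new=111  old=110  +wl: 
  step 7. node 6  ⊔preds=000  new=000  stable
  step 8. node 7  ⊔preds=111  new=011  old=000  +wl: 0
  step 9. node 1  ⊔preds=111  new=111  stable
  step 10. node 0  ⊔preds=011  new=111  stable

Least fixpoint reached:
  node 0: 111
  node 1: 111
  node 2: 011
  node 3: 111
  node 4: 111
  node 5: 111
  node 6: 000
  node 7: 011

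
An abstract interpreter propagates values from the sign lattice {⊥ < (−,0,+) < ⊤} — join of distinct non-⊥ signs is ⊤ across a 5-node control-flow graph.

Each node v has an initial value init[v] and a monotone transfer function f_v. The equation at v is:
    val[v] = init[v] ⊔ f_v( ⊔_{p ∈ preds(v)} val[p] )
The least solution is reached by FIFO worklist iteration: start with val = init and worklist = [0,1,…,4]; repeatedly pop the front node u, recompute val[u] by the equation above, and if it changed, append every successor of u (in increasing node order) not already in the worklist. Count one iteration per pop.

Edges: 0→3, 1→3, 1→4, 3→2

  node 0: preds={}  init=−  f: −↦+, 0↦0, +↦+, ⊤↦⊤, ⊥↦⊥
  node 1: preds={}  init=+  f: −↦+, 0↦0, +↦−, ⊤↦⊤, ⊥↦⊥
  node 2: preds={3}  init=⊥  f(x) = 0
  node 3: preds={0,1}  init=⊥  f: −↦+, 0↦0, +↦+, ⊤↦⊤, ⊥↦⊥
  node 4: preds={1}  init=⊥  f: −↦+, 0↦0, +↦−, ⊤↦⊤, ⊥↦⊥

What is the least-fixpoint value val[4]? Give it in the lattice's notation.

Trace (6 dequeues):
  [1] u=0 | in ⊥ | out − | ==
  [2] u=1 | in ⊥ | out + | ==
  [3] u=2 | in ⊥ | out 0 | prev ⊥ | push {}
  [4] u=3 | in ⊤ | out ⊤ | prev ⊥ | push {2}
  [5] u=4 | in + | out − | prev ⊥ | push {}
  [6] u=2 | in ⊤ | out 0 | ==

Converged values:
  [0] −
  [1] +
  [2] 0
  [3] ⊤
  [4] −

−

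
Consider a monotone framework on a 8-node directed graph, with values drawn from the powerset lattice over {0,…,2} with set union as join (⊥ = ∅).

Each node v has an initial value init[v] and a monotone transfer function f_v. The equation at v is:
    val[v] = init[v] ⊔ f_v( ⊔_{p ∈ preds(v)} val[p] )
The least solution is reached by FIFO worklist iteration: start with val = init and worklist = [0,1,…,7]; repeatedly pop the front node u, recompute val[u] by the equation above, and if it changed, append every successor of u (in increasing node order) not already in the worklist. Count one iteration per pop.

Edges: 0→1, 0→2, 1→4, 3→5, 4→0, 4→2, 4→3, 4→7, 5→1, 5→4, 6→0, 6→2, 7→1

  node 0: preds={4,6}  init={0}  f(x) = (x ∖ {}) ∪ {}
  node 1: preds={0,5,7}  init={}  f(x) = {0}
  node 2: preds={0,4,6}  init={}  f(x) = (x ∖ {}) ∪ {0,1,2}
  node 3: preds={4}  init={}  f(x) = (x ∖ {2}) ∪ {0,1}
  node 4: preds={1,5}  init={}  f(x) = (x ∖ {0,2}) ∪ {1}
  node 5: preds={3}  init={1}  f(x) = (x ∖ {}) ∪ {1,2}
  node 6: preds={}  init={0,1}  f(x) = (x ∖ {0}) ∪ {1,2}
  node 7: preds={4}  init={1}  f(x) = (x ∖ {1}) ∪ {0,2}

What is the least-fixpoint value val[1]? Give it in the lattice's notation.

{0}

Trace (13 dequeues):
  [1] u=0 | in {0,1} | out {0,1} | prev {0} | push {}
  [2] u=1 | in {0,1} | out {0} | prev {} | push {}
  [3] u=2 | in {0,1} | out {0,1,2} | prev {} | push {}
  [4] u=3 | in {} | out {0,1} | prev {} | push {}
  [5] u=4 | in {0,1} | out {1} | prev {} | push {0,2,3}
  [6] u=5 | in {0,1} | out {0,1,2} | prev {1} | push {1,4}
  [7] u=6 | in {} | out {0,1,2} | prev {0,1} | push {}
  [8] u=7 | in {1} | out {0,1,2} | prev {1} | push {}
  [9] u=0 | in {0,1,2} | out {0,1,2} | prev {0,1} | push {}
  [10] u=2 | in {0,1,2} | out {0,1,2} | ==
  [11] u=3 | in {1} | out {0,1} | ==
  [12] u=1 | in {0,1,2} | out {0} | ==
  [13] u=4 | in {0,1,2} | out {1} | ==

Converged values:
  [0] {0,1,2}
  [1] {0}
  [2] {0,1,2}
  [3] {0,1}
  [4] {1}
  [5] {0,1,2}
  [6] {0,1,2}
  [7] {0,1,2}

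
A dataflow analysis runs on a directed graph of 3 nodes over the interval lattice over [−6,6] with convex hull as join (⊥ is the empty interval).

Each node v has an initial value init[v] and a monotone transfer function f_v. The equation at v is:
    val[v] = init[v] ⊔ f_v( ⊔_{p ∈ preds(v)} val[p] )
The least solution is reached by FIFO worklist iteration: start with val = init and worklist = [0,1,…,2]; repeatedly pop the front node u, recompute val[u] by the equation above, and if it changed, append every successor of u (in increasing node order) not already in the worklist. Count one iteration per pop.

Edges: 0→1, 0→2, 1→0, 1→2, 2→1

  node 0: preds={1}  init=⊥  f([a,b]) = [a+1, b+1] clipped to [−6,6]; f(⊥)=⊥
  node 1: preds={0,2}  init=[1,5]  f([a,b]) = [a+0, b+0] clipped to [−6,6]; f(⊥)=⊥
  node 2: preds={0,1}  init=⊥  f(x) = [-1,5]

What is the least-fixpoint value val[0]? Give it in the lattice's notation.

Trace (8 dequeues):
  [1] u=0 | in [1,5] | out [2,6] | prev ⊥ | push {}
  [2] u=1 | in [2,6] | out [1,6] | prev [1,5] | push {0}
  [3] u=2 | in [1,6] | out [-1,5] | prev ⊥ | push {1}
  [4] u=0 | in [1,6] | out [2,6] | ==
  [5] u=1 | in [-1,6] | out [-1,6] | prev [1,6] | push {0,2}
  [6] u=0 | in [-1,6] | out [0,6] | prev [2,6] | push {1}
  [7] u=2 | in [-1,6] | out [-1,5] | ==
  [8] u=1 | in [-1,6] | out [-1,6] | ==

Converged values:
  [0] [0,6]
  [1] [-1,6]
  [2] [-1,5]

[0,6]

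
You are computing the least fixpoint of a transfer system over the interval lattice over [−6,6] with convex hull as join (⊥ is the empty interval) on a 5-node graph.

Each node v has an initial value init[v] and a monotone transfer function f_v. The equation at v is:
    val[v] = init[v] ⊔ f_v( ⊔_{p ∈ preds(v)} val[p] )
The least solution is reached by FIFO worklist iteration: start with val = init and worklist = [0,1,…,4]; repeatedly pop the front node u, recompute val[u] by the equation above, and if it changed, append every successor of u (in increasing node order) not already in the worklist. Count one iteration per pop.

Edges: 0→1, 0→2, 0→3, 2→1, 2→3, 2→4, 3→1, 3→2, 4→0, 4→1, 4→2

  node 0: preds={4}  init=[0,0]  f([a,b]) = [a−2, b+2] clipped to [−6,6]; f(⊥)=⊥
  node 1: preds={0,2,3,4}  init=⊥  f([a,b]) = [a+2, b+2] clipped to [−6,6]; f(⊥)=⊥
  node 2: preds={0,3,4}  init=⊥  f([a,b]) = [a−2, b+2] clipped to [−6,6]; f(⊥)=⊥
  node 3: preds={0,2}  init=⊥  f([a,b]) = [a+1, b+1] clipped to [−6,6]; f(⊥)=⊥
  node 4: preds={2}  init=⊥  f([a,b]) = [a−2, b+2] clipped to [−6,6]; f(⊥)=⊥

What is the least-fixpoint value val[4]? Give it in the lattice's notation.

Trace (14 dequeues):
  [1] u=0 | in ⊥ | out [0,0] | ==
  [2] u=1 | in [0,0] | out [2,2] | prev ⊥ | push {}
  [3] u=2 | in [0,0] | out [-2,2] | prev ⊥ | push {1}
  [4] u=3 | in [-2,2] | out [-1,3] | prev ⊥ | push {2}
  [5] u=4 | in [-2,2] | out [-4,4] | prev ⊥ | push {0}
  [6] u=1 | in [-4,4] | out [-2,6] | prev [2,2] | push {}
  [7] u=2 | in [-4,4] | out [-6,6] | prev [-2,2] | push {1,3,4}
  [8] u=0 | in [-4,4] | out [-6,6] | prev [0,0] | push {2}
  [9] u=1 | in [-6,6] | out [-4,6] | prev [-2,6] | push {}
  [10] u=3 | in [-6,6] | out [-5,6] | prev [-1,3] | push {1}
  [11] u=4 | in [-6,6] | out [-6,6] | prev [-4,4] | push {0}
  [12] u=2 | in [-6,6] | out [-6,6] | ==
  [13] u=1 | in [-6,6] | out [-4,6] | ==
  [14] u=0 | in [-6,6] | out [-6,6] | ==

Converged values:
  [0] [-6,6]
  [1] [-4,6]
  [2] [-6,6]
  [3] [-5,6]
  [4] [-6,6]

[-6,6]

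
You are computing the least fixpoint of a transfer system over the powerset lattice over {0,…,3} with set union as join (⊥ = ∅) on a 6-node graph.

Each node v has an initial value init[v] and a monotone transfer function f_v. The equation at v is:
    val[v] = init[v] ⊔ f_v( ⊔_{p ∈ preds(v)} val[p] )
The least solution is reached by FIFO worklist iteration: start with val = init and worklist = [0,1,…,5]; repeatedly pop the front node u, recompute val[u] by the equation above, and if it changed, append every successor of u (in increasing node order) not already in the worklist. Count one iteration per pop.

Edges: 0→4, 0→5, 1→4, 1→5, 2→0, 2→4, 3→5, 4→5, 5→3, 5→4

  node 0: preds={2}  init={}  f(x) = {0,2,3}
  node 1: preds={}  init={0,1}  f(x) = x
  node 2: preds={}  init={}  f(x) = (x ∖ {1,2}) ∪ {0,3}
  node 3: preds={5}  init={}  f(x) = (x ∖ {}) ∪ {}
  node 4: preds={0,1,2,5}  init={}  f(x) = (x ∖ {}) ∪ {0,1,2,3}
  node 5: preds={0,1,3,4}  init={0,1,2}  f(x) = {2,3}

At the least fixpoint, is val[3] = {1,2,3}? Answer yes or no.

no

Worklist (10 pops):
  #1 pop 0: in={} → {0,2,3} (was {}); enqueue []
  #2 pop 1: in={} → {0,1} (no change)
  #3 pop 2: in={} → {0,3} (was {}); enqueue [0]
  #4 pop 3: in={0,1,2} → {0,1,2} (was {}); enqueue []
  #5 pop 4: in={0,1,2,3} → {0,1,2,3} (was {}); enqueue []
  #6 pop 5: in={0,1,2,3} → {0,1,2,3} (was {0,1,2}); enqueue [3,4]
  #7 pop 0: in={0,3} → {0,2,3} (no change)
  #8 pop 3: in={0,1,2,3} → {0,1,2,3} (was {0,1,2}); enqueue [5]
  #9 pop 4: in={0,1,2,3} → {0,1,2,3} (no change)
  #10 pop 5: in={0,1,2,3} → {0,1,2,3} (no change)

Fixpoint:
  val[0] = {0,2,3}
  val[1] = {0,1}
  val[2] = {0,3}
  val[3] = {0,1,2,3}
  val[4] = {0,1,2,3}
  val[5] = {0,1,2,3}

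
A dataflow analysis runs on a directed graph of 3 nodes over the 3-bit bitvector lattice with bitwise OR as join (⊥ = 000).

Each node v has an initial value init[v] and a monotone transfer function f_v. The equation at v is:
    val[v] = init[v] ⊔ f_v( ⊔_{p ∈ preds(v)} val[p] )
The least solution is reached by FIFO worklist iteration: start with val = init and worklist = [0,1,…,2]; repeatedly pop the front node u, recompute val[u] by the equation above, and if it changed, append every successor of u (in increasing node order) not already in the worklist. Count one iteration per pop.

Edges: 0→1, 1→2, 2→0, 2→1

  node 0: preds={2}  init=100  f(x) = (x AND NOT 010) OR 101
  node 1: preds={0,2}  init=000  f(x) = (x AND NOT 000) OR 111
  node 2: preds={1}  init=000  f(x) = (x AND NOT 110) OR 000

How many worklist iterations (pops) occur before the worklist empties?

Iteration log — 5 steps:
  step 1. node 0  ⊔preds=000  new=101  old=100  +wl: 
  step 2. node 1  ⊔preds=101  new=111  old=000  +wl: 
  step 3. node 2  ⊔preds=111  new=001  old=000  +wl: 0,1
  step 4. node 0  ⊔preds=001  new=101  stable
  step 5. node 1  ⊔preds=101  new=111  stable

Least fixpoint reached:
  node 0: 101
  node 1: 111
  node 2: 001

5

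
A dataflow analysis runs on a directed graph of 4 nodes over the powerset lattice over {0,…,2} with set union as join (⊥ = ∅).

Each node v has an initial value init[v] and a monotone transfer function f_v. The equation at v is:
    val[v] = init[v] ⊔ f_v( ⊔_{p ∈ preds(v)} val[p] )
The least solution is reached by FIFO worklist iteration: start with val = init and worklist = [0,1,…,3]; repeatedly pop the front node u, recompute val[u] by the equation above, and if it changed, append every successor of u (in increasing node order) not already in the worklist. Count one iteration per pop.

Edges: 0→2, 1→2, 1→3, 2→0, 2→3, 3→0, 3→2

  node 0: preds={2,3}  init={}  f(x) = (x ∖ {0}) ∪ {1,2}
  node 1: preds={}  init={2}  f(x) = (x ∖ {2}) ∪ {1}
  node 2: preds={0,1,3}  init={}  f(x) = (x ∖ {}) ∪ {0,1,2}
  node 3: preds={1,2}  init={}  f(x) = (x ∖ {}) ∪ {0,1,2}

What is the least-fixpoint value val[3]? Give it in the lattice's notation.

Iteration log — 6 steps:
  step 1. node 0  ⊔preds={}  new={1,2}  old={}  +wl: 
  step 2. node 1  ⊔preds={}  new={1,2}  old={2}  +wl: 
  step 3. node 2  ⊔preds={1,2}  new={0,1,2}  old={}  +wl: 0
  step 4. node 3  ⊔preds={0,1,2}  new={0,1,2}  old={}  +wl: 2
  step 5. node 0  ⊔preds={0,1,2}  new={1,2}  stable
  step 6. node 2  ⊔preds={0,1,2}  new={0,1,2}  stable

Least fixpoint reached:
  node 0: {1,2}
  node 1: {1,2}
  node 2: {0,1,2}
  node 3: {0,1,2}

{0,1,2}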